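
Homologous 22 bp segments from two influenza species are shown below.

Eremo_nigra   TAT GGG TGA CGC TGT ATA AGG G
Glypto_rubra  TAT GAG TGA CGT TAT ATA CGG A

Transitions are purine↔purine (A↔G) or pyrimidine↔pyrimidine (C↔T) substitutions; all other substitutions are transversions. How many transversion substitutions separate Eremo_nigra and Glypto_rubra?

1

Mismatches occur at site 5 (G↔A, transition), site 12 (C↔T, transition), site 14 (G↔A, transition), site 19 (A↔C, transversion), site 22 (G↔A, transition).
Of the 5 differences, 4 transitions and 1 transversion, so the answer is 1.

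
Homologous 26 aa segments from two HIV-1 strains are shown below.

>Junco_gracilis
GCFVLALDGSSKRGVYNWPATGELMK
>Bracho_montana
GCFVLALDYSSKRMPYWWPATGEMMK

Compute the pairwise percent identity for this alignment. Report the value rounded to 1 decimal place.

80.8%

Differing sites — 9:G/Y; 14:G/M; 15:V/P; 17:N/W; 24:L/M.
21 of the 26 sites match, so the percent identity is 21/26 × 100 = 80.8%.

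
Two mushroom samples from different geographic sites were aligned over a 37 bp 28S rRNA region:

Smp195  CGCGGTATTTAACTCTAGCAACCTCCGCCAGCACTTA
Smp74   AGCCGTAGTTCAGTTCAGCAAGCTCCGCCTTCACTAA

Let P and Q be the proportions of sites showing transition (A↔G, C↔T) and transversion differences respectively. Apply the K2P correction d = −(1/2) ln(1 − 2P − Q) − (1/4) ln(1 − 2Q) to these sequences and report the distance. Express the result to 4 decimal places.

Mismatches occur at site 1 (C/A, transversion), site 4 (G/C, transversion), site 8 (T/G, transversion), site 11 (A/C, transversion), site 13 (C/G, transversion), site 15 (C/T, transition), site 16 (T/C, transition), site 22 (C/G, transversion), site 30 (A/T, transversion), site 31 (G/T, transversion), site 36 (T/A, transversion).
Of the 11 differences, 2 transitions and 9 transversions over 37 sites: P = 2/37 = 0.054054, Q = 9/37 = 0.243243.
d = −0.5·ln(0.648649) − 0.25·ln(0.513514) = −0.5·(-0.432864) − 0.25·(-0.666478) = 0.3831.

0.3831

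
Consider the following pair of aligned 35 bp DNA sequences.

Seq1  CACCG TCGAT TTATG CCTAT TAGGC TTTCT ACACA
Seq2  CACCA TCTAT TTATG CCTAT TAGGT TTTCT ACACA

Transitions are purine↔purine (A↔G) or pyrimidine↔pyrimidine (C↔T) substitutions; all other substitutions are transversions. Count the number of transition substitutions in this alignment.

The sequences differ at positions 5 (G/A, transition), 8 (G/T, transversion), 25 (C/T, transition).
Of the 3 differences, 2 transitions and 1 transversion, so the answer is 2.

2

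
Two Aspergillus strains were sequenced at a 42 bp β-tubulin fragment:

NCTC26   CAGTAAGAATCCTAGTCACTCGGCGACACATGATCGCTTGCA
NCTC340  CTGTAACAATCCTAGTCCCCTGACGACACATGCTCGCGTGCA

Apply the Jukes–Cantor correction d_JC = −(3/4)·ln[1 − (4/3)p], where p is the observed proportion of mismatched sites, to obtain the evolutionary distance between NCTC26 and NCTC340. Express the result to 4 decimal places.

Mismatches occur at site 2 (A↔T), site 7 (G↔C), site 18 (A↔C), site 20 (T↔C), site 21 (C↔T), site 23 (G↔A), site 33 (A↔C), site 38 (T↔G).
p = 8/42 = 0.190476.
d = −0.75 · ln(1 − (4/3)·0.190476) = −0.75 · ln(0.746032) = −0.75 · (-0.292987) = 0.2197.

0.2197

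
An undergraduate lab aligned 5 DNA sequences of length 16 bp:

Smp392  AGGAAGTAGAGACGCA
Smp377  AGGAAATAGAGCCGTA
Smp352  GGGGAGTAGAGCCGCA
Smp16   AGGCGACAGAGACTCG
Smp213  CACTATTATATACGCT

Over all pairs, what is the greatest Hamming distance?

Pairwise Hamming distances:
  Smp392 vs Smp377: 3
  Smp392 vs Smp352: 3
  Smp392 vs Smp16: 6
  Smp392 vs Smp213: 8
  Smp377 vs Smp352: 4
  Smp377 vs Smp16: 7
  Smp377 vs Smp213: 10
  Smp352 vs Smp16: 8
  Smp352 vs Smp213: 9
  Smp16 vs Smp213: 11
The largest is 11, between Smp16 and Smp213.

11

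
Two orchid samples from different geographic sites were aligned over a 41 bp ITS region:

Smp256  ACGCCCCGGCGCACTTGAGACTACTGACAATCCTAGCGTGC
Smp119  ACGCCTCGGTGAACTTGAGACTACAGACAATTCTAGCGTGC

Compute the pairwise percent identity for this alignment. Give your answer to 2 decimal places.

87.80%

Differing sites — 6:C/T; 10:C/T; 12:C/A; 25:T/A; 32:C/T.
36 of the 41 sites match, so the percent identity is 36/41 × 100 = 87.80%.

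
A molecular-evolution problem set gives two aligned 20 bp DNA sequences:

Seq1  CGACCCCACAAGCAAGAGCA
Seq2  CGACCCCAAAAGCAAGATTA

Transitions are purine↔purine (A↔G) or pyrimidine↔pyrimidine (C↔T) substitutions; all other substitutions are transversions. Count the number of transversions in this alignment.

The sequences differ at positions 9 (C/A, transversion), 18 (G/T, transversion), 19 (C/T, transition).
Of the 3 differences, 1 transition and 2 transversions, so the answer is 2.

2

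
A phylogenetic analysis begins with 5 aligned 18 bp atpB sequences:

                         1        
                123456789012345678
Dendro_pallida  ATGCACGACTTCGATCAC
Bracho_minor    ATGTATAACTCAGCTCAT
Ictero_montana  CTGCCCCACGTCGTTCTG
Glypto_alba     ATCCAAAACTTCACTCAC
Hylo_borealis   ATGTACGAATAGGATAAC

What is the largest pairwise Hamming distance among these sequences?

12

Pairwise Hamming distances:
  Dendro_pallida vs Bracho_minor: 7
  Dendro_pallida vs Ictero_montana: 7
  Dendro_pallida vs Glypto_alba: 5
  Dendro_pallida vs Hylo_borealis: 5
  Bracho_minor vs Ictero_montana: 11
  Bracho_minor vs Glypto_alba: 7
  Bracho_minor vs Hylo_borealis: 8
  Ictero_montana vs Glypto_alba: 10
  Ictero_montana vs Hylo_borealis: 12
  Glypto_alba vs Hylo_borealis: 10
The largest is 12, between Ictero_montana and Hylo_borealis.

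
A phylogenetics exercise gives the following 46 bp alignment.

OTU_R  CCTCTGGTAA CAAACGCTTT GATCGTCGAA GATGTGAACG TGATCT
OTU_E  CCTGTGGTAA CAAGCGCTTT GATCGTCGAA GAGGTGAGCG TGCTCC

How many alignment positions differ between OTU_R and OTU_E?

Mismatches occur at site 4 (C→G), site 14 (A→G), site 33 (T→G), site 38 (A→G), site 43 (A→C), site 46 (T→C).
That gives 6 mismatches out of 46 aligned sites, so the Hamming distance is 6.

6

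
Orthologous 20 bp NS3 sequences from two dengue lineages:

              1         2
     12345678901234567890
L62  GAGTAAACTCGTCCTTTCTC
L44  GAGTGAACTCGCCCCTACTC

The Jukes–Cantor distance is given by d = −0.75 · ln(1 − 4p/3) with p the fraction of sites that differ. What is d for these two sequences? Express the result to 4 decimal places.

0.2326

Mismatches occur at site 5 (A↔G), site 12 (T↔C), site 15 (T↔C), site 17 (T↔A).
p = 4/20 = 0.200000.
d = −0.75 · ln(1 − (4/3)·0.200000) = −0.75 · ln(0.733333) = −0.75 · (-0.310155) = 0.2326.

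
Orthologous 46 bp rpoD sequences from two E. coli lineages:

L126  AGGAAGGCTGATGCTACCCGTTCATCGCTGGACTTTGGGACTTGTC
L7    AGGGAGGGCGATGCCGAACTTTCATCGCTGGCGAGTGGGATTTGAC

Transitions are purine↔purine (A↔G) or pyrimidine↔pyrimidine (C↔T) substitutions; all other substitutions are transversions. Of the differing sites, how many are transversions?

9

Differing sites — 4:A/G (Ti); 8:C/G (Tv); 9:T/C (Ti); 15:T/C (Ti); 16:A/G (Ti); 17:C/A (Tv); 18:C/A (Tv); 20:G/T (Tv); 32:A/C (Tv); 33:C/G (Tv); 34:T/A (Tv); 35:T/G (Tv); 41:C/T (Ti); 45:T/A (Tv).
Of the 14 differences, 5 transitions and 9 transversions, so the answer is 9.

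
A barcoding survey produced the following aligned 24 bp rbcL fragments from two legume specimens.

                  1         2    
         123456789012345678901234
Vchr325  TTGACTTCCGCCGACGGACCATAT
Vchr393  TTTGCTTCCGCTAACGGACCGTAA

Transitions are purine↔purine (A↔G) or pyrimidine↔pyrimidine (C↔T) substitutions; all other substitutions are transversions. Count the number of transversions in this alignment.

2

The sequences differ at positions 3 (G/T, transversion), 4 (A/G, transition), 12 (C/T, transition), 13 (G/A, transition), 21 (A/G, transition), 24 (T/A, transversion).
Of the 6 differences, 4 transitions and 2 transversions, so the answer is 2.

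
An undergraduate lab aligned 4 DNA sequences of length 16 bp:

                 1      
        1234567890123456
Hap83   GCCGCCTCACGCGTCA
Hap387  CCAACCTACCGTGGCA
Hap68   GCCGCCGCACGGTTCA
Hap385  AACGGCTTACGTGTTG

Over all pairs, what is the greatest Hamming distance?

Pairwise Hamming distances:
  Hap83 vs Hap387: 7
  Hap83 vs Hap68: 3
  Hap83 vs Hap385: 7
  Hap387 vs Hap68: 9
  Hap387 vs Hap385: 10
  Hap68 vs Hap385: 9
The largest is 10, between Hap387 and Hap385.

10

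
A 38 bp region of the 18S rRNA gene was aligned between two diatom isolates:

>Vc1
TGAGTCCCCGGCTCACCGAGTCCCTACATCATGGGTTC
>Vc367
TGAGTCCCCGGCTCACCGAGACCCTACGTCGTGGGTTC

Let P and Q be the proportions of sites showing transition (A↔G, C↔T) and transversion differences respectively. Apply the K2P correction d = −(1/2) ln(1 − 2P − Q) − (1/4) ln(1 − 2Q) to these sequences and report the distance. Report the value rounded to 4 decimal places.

The sequences differ at positions 21 (T/A, transversion), 28 (A/G, transition), 31 (A/G, transition).
Of the 3 differences, 2 transitions and 1 transversion over 38 sites: P = 2/38 = 0.052632, Q = 1/38 = 0.026316.
d = −0.5·ln(0.868420) − 0.25·ln(0.947368) = −0.5·(-0.141080) − 0.25·(-0.054068) = 0.0841.

0.0841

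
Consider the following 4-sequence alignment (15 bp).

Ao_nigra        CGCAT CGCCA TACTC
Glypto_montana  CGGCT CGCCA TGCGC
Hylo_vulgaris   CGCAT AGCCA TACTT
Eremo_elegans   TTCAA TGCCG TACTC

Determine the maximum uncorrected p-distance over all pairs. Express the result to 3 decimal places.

Pairwise Hamming distances:
  Ao_nigra vs Glypto_montana: 4
  Ao_nigra vs Hylo_vulgaris: 2
  Ao_nigra vs Eremo_elegans: 5
  Glypto_montana vs Hylo_vulgaris: 6
  Glypto_montana vs Eremo_elegans: 9
  Hylo_vulgaris vs Eremo_elegans: 6
The largest is 9 mismatches, between Glypto_montana and Eremo_elegans; p = 9/15 = 0.600.

0.600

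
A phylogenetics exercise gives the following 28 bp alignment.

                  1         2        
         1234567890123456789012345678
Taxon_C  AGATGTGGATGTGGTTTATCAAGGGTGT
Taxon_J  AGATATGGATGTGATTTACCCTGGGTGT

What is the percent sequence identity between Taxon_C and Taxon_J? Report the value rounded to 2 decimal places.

Differing sites — 5:G/A; 14:G/A; 19:T/C; 21:A/C; 22:A/T.
23 of the 28 sites match, so the percent identity is 23/28 × 100 = 82.14%.

82.14%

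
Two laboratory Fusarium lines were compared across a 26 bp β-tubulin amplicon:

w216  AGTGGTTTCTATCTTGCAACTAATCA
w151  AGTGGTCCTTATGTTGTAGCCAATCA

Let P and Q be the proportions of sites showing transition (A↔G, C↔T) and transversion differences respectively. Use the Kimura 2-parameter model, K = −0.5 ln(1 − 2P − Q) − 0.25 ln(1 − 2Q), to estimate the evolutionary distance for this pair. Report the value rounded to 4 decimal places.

0.3666

The sequences differ at positions 7 (T/C, transition), 8 (T/C, transition), 9 (C/T, transition), 13 (C/G, transversion), 17 (C/T, transition), 19 (A/G, transition), 21 (T/C, transition).
Of the 7 differences, 6 transitions and 1 transversion over 26 sites: P = 6/26 = 0.230769, Q = 1/26 = 0.038462.
d = −0.5·ln(0.500000) − 0.25·ln(0.923076) = −0.5·(-0.693147) − 0.25·(-0.080044) = 0.3666.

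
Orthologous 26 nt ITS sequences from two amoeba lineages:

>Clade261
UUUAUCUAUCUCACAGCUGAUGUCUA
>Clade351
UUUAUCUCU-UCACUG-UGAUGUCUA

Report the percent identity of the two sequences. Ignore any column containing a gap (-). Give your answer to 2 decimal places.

Excluding the 2 gap columns leaves 24 comparable sites.
The sequences differ at positions 8 (A/C), 15 (A/U).
22 of the 24 comparable sites match, so the percent identity is 22/24 × 100 = 91.67%.

91.67%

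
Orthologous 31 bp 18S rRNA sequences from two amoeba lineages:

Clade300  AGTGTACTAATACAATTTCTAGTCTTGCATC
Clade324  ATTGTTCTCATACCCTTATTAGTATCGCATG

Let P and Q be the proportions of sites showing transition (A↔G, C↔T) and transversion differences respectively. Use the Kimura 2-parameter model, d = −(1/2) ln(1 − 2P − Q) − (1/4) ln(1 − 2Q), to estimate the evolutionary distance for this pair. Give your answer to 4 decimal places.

0.4263

The sequences differ at positions 2 (G/T, transversion), 6 (A/T, transversion), 9 (A/C, transversion), 14 (A/C, transversion), 15 (A/C, transversion), 18 (T/A, transversion), 19 (C/T, transition), 24 (C/A, transversion), 26 (T/C, transition), 31 (C/G, transversion).
Of the 10 differences, 2 transitions and 8 transversions over 31 sites: P = 2/31 = 0.064516, Q = 8/31 = 0.258065.
d = −0.5·ln(0.612903) − 0.25·ln(0.483870) = −0.5·(-0.489549) − 0.25·(-0.725939) = 0.4263.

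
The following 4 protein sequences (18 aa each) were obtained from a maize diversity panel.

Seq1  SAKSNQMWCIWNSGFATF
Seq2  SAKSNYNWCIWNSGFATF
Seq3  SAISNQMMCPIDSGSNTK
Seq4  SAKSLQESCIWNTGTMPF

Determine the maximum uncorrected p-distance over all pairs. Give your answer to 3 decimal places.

0.667

Pairwise Hamming distances:
  Seq1 vs Seq2: 2
  Seq1 vs Seq3: 8
  Seq1 vs Seq4: 7
  Seq2 vs Seq3: 10
  Seq2 vs Seq4: 8
  Seq3 vs Seq4: 12
The largest is 12 mismatches, between Seq3 and Seq4; p = 12/18 = 0.667.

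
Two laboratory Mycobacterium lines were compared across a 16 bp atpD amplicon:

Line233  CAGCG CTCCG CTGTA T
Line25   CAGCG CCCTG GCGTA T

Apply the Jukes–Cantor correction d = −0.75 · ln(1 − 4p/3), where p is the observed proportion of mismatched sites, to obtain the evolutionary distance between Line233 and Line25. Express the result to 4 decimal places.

The sequences differ at positions 7 (T/C), 9 (C/T), 11 (C/G), 12 (T/C).
p = 4/16 = 0.250000.
d = −0.75 · ln(1 − (4/3)·0.250000) = −0.75 · ln(0.666667) = −0.75 · (-0.405465) = 0.3041.

0.3041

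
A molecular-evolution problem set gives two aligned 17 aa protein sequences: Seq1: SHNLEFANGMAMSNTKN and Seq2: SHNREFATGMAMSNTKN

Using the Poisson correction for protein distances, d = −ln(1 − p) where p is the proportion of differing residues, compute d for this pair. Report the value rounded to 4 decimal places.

0.1252

The sequences differ at positions 4 (L/R), 8 (N/T).
p = 2/17 = 0.117647.
d = −ln(1 − 0.117647) = −ln(0.882353) = 0.1252.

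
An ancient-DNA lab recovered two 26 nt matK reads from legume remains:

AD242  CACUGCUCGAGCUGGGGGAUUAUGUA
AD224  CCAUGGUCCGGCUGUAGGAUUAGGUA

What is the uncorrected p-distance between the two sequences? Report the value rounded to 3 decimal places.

The sequences differ at positions 2 (A/C), 3 (C/A), 6 (C/G), 9 (G/C), 10 (A/G), 15 (G/U), 16 (G/A), 23 (U/G).
There are 8 differences over 26 sites, so p = 8/26 = 0.308.

0.308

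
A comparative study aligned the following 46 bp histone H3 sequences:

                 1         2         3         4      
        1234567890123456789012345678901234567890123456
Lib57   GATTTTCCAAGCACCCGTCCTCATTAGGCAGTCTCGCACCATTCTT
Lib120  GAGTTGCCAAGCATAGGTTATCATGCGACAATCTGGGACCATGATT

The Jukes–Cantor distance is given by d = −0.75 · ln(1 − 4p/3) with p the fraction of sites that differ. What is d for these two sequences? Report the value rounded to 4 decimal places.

Mismatches occur at site 3 (T→G), site 6 (T→G), site 14 (C→T), site 15 (C→A), site 16 (C→G), site 19 (C→T), site 20 (C→A), site 25 (T→G), site 26 (A→C), site 28 (G→A), site 31 (G→A), site 35 (C→G), site 37 (C→G), site 43 (T→G), site 44 (C→A).
p = 15/46 = 0.326087.
d = −0.75 · ln(1 − (4/3)·0.326087) = −0.75 · ln(0.565217) = −0.75 · (-0.570546) = 0.4279.

0.4279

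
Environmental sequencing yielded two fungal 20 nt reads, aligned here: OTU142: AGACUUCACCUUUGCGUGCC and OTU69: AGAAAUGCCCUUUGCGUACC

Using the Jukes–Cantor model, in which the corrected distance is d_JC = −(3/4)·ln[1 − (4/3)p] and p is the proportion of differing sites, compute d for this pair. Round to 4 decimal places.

0.3041

The sequences differ at positions 4 (C/A), 5 (U/A), 7 (C/G), 8 (A/C), 18 (G/A).
p = 5/20 = 0.250000.
d = −0.75 · ln(1 − (4/3)·0.250000) = −0.75 · ln(0.666667) = −0.75 · (-0.405465) = 0.3041.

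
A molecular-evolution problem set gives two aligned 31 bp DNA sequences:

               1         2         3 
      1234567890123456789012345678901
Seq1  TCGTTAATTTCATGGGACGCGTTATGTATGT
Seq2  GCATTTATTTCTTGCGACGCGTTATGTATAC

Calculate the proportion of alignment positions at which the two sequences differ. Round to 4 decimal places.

0.2258

Mismatches occur at site 1 (T/G), site 3 (G/A), site 6 (A/T), site 12 (A/T), site 15 (G/C), site 30 (G/A), site 31 (T/C).
There are 7 differences over 31 sites, so p = 7/31 = 0.2258.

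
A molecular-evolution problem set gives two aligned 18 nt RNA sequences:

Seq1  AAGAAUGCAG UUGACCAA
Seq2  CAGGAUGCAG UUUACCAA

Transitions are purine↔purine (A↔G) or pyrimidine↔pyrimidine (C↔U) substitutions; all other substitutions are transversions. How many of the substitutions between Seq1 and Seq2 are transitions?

Differing sites — 1:A/C (Tv); 4:A/G (Ti); 13:G/U (Tv).
Of the 3 differences, 1 transition and 2 transversions, so the answer is 1.

1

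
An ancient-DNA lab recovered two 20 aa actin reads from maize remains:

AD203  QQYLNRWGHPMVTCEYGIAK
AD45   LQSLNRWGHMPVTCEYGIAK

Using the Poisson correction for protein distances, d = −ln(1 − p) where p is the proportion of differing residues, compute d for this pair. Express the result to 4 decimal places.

Mismatches occur at site 1 (Q↔L), site 3 (Y↔S), site 10 (P↔M), site 11 (M↔P).
p = 4/20 = 0.200000.
d = −ln(1 − 0.200000) = −ln(0.800000) = 0.2231.

0.2231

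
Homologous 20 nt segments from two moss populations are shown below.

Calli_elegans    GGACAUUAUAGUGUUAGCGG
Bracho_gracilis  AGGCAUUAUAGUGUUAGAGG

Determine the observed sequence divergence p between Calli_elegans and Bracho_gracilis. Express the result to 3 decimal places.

Differing sites — 1:G/A; 3:A/G; 18:C/A.
There are 3 differences over 20 sites, so p = 3/20 = 0.150.

0.150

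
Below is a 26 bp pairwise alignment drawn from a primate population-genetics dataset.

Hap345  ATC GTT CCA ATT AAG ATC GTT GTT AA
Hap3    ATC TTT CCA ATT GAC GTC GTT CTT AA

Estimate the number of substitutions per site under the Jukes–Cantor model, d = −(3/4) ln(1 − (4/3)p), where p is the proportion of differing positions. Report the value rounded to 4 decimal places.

Differing sites — 4:G/T; 13:A/G; 15:G/C; 16:A/G; 22:G/C.
p = 5/26 = 0.192308.
d = −0.75 · ln(1 − (4/3)·0.192308) = −0.75 · ln(0.743589) = −0.75 · (-0.296267) = 0.2222.

0.2222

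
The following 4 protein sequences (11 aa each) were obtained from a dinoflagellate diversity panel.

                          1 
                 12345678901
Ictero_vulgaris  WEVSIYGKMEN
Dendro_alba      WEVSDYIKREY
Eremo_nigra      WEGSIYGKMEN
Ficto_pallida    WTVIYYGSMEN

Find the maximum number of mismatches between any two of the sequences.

Pairwise Hamming distances:
  Ictero_vulgaris vs Dendro_alba: 4
  Ictero_vulgaris vs Eremo_nigra: 1
  Ictero_vulgaris vs Ficto_pallida: 4
  Dendro_alba vs Eremo_nigra: 5
  Dendro_alba vs Ficto_pallida: 7
  Eremo_nigra vs Ficto_pallida: 5
The largest is 7, between Dendro_alba and Ficto_pallida.

7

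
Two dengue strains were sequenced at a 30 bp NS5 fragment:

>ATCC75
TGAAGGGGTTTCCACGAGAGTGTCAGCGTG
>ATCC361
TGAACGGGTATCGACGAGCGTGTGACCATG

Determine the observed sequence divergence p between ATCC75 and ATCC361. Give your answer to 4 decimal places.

0.2333

Mismatches occur at site 5 (G→C), site 10 (T→A), site 13 (C→G), site 19 (A→C), site 24 (C→G), site 26 (G→C), site 28 (G→A).
There are 7 differences over 30 sites, so p = 7/30 = 0.2333.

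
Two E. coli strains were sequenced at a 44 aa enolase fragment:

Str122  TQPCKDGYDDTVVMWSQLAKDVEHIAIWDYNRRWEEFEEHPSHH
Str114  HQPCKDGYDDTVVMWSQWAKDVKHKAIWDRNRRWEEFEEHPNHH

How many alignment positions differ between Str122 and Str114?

6

Mismatches occur at site 1 (T→H), site 18 (L→W), site 23 (E→K), site 25 (I→K), site 30 (Y→R), site 42 (S→N).
That gives 6 mismatches out of 44 aligned sites, so the Hamming distance is 6.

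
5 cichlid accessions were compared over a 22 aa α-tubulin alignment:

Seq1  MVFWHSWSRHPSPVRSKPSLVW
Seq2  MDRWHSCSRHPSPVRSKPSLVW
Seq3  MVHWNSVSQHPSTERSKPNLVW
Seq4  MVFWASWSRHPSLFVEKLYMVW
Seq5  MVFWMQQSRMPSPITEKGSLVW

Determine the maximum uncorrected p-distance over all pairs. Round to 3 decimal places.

Pairwise Hamming distances:
  Seq1 vs Seq2: 3
  Seq1 vs Seq3: 7
  Seq1 vs Seq4: 8
  Seq1 vs Seq5: 8
  Seq2 vs Seq3: 8
  Seq2 vs Seq4: 11
  Seq2 vs Seq5: 10
  Seq3 vs Seq4: 11
  Seq3 vs Seq5: 12
  Seq4 vs Seq5: 10
The largest is 12 mismatches, between Seq3 and Seq5; p = 12/22 = 0.545.

0.545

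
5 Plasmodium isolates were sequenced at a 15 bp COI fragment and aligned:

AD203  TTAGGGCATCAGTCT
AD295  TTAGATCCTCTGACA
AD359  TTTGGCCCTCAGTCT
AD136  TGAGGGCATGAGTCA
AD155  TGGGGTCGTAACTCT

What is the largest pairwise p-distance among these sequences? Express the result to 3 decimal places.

Pairwise Hamming distances:
  AD203 vs AD295: 6
  AD203 vs AD359: 3
  AD203 vs AD136: 3
  AD203 vs AD155: 6
  AD295 vs AD359: 6
  AD295 vs AD136: 7
  AD295 vs AD155: 9
  AD359 vs AD136: 6
  AD359 vs AD155: 6
  AD136 vs AD155: 6
The largest is 9 mismatches, between AD295 and AD155; p = 9/15 = 0.600.

0.600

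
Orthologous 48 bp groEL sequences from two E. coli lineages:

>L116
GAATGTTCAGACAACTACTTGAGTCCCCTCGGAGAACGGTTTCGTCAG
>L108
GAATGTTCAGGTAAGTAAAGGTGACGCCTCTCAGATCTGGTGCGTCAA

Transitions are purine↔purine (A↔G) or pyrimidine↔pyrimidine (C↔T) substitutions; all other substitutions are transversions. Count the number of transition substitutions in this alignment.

Differing sites — 11:A/G (Ti); 12:C/T (Ti); 15:C/G (Tv); 18:C/A (Tv); 19:T/A (Tv); 20:T/G (Tv); 22:A/T (Tv); 24:T/A (Tv); 26:C/G (Tv); 31:G/T (Tv); 32:G/C (Tv); 36:A/T (Tv); 38:G/T (Tv); 40:T/G (Tv); 42:T/G (Tv); 48:G/A (Ti).
Of the 16 differences, 3 transitions and 13 transversions, so the answer is 3.

3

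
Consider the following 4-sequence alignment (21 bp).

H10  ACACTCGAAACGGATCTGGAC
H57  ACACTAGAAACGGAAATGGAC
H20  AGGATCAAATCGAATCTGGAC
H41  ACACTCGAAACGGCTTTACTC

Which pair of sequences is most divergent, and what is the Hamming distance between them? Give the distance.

Pairwise Hamming distances:
  H10 vs H57: 3
  H10 vs H20: 6
  H10 vs H41: 5
  H57 vs H20: 9
  H57 vs H41: 7
  H20 vs H41: 11
The largest is 11, between H20 and H41.

11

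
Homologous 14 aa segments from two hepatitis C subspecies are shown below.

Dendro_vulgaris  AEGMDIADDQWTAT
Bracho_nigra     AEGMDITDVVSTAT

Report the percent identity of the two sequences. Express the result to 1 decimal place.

The sequences differ at positions 7 (A/T), 9 (D/V), 10 (Q/V), 11 (W/S).
10 of the 14 sites match, so the percent identity is 10/14 × 100 = 71.4%.

71.4%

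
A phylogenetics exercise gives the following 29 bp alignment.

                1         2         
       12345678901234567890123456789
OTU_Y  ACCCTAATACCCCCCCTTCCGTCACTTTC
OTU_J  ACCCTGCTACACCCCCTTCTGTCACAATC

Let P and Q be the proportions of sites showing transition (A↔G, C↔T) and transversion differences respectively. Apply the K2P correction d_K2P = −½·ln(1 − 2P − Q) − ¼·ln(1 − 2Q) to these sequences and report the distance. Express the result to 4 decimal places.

0.2421

Differing sites — 6:A/G (Ti); 7:A/C (Tv); 11:C/A (Tv); 20:C/T (Ti); 26:T/A (Tv); 27:T/A (Tv).
Of the 6 differences, 2 transitions and 4 transversions over 29 sites: P = 2/29 = 0.068966, Q = 4/29 = 0.137931.
d = −0.5·ln(0.724137) − 0.25·ln(0.724138) = −0.5·(-0.322775) − 0.25·(-0.322773) = 0.2421.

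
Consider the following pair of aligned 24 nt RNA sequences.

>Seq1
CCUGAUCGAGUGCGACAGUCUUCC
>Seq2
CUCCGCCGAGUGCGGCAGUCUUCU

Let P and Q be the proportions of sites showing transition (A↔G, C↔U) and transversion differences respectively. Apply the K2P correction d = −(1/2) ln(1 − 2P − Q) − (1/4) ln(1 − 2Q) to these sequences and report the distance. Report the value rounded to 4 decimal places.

0.4118

The sequences differ at positions 2 (C/U, transition), 3 (U/C, transition), 4 (G/C, transversion), 5 (A/G, transition), 6 (U/C, transition), 15 (A/G, transition), 24 (C/U, transition).
Of the 7 differences, 6 transitions and 1 transversion over 24 sites: P = 6/24 = 0.250000, Q = 1/24 = 0.041667.
d = −0.5·ln(0.458333) − 0.25·ln(0.916666) = −0.5·(-0.780159) − 0.25·(-0.087012) = 0.4118.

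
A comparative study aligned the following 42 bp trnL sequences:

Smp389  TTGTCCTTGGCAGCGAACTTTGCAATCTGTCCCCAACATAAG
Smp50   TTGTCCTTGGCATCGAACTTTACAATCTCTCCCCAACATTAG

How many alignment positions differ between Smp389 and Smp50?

Mismatches occur at site 13 (G/T), site 22 (G/A), site 29 (G/C), site 40 (A/T).
That gives 4 mismatches out of 42 aligned sites, so the Hamming distance is 4.

4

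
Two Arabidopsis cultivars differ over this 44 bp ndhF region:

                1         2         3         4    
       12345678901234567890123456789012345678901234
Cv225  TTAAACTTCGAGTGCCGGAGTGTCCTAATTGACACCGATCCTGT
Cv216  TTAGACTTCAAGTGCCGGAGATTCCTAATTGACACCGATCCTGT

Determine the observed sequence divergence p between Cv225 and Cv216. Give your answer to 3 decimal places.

The sequences differ at positions 4 (A/G), 10 (G/A), 21 (T/A), 22 (G/T).
There are 4 differences over 44 sites, so p = 4/44 = 0.091.

0.091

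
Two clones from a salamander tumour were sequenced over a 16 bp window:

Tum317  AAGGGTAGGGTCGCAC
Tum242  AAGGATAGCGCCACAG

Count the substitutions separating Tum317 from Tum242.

Mismatches occur at site 5 (G/A), site 9 (G/C), site 11 (T/C), site 13 (G/A), site 16 (C/G).
That gives 5 mismatches out of 16 aligned sites, so the Hamming distance is 5.

5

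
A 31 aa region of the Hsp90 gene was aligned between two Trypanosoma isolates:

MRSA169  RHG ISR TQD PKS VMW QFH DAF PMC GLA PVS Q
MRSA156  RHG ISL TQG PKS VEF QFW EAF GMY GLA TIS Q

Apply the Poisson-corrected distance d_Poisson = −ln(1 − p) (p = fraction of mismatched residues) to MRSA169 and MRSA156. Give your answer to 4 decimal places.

0.3895

The sequences differ at positions 6 (R/L), 9 (D/G), 14 (M/E), 15 (W/F), 18 (H/W), 19 (D/E), 22 (P/G), 24 (C/Y), 28 (P/T), 29 (V/I).
p = 10/31 = 0.322581.
d = −ln(1 − 0.322581) = −ln(0.677419) = 0.3895.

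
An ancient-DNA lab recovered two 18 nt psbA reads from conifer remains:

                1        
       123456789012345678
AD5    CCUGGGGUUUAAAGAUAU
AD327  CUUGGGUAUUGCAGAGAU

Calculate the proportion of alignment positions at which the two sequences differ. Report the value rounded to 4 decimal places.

Mismatches occur at site 2 (C/U), site 7 (G/U), site 8 (U/A), site 11 (A/G), site 12 (A/C), site 16 (U/G).
There are 6 differences over 18 sites, so p = 6/18 = 0.3333.

0.3333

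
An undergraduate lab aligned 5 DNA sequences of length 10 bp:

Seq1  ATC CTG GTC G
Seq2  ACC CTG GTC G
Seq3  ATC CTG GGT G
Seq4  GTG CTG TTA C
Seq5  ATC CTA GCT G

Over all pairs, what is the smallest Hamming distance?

Pairwise Hamming distances:
  Seq1 vs Seq2: 1
  Seq1 vs Seq3: 2
  Seq1 vs Seq4: 5
  Seq1 vs Seq5: 3
  Seq2 vs Seq3: 3
  Seq2 vs Seq4: 6
  Seq2 vs Seq5: 4
  Seq3 vs Seq4: 6
  Seq3 vs Seq5: 2
  Seq4 vs Seq5: 7
The smallest is 1, between Seq1 and Seq2.

1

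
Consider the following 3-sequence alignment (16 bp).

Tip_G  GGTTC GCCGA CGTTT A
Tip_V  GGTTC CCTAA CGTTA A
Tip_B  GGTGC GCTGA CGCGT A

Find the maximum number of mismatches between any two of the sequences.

Pairwise Hamming distances:
  Tip_G vs Tip_V: 4
  Tip_G vs Tip_B: 4
  Tip_V vs Tip_B: 6
The largest is 6, between Tip_V and Tip_B.

6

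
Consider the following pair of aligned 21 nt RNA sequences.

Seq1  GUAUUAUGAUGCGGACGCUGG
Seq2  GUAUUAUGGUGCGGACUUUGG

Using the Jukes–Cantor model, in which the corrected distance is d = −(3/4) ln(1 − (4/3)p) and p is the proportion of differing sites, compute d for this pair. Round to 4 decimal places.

Differing sites — 9:A/G; 17:G/U; 18:C/U.
p = 3/21 = 0.142857.
d = −0.75 · ln(1 − (4/3)·0.142857) = −0.75 · ln(0.809524) = −0.75 · (-0.211309) = 0.1585.

0.1585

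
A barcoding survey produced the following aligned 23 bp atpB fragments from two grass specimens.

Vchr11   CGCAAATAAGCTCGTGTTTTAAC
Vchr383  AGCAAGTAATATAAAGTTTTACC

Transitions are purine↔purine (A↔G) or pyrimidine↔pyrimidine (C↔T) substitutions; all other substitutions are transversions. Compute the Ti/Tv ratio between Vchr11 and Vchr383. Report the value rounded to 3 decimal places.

Differing sites — 1:C/A (Tv); 6:A/G (Ti); 10:G/T (Tv); 11:C/A (Tv); 13:C/A (Tv); 14:G/A (Ti); 15:T/A (Tv); 22:A/C (Tv).
Of the 8 differences, 2 transitions and 6 transversions, so Ti/Tv = 2/6 = 0.333.

0.333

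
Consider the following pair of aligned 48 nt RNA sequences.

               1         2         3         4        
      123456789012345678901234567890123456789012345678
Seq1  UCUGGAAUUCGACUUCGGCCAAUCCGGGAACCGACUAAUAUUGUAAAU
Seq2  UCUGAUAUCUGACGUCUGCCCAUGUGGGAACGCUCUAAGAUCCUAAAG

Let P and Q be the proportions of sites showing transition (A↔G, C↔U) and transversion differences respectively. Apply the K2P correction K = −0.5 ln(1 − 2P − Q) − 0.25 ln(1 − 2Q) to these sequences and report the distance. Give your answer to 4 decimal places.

Differing sites — 5:G/A (Ti); 6:A/U (Tv); 9:U/C (Ti); 10:C/U (Ti); 14:U/G (Tv); 17:G/U (Tv); 21:A/C (Tv); 24:C/G (Tv); 25:C/U (Ti); 32:C/G (Tv); 33:G/C (Tv); 34:A/U (Tv); 39:U/G (Tv); 42:U/C (Ti); 43:G/C (Tv); 48:U/G (Tv).
Of the 16 differences, 5 transitions and 11 transversions over 48 sites: P = 5/48 = 0.104167, Q = 11/48 = 0.229167.
d = −0.5·ln(0.562499) − 0.25·ln(0.541666) = −0.5·(-0.575366) − 0.25·(-0.613106) = 0.4410.

0.4410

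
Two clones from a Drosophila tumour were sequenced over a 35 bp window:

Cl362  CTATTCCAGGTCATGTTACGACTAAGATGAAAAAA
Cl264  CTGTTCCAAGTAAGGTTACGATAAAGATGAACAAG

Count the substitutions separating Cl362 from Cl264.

8

The sequences differ at positions 3 (A/G), 9 (G/A), 12 (C/A), 14 (T/G), 22 (C/T), 23 (T/A), 32 (A/C), 35 (A/G).
That gives 8 mismatches out of 35 aligned sites, so the Hamming distance is 8.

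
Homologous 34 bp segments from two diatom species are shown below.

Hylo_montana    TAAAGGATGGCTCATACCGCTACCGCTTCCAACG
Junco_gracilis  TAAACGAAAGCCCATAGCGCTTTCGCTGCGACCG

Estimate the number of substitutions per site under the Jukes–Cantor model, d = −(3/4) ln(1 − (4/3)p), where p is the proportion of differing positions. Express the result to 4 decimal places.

0.3734

Differing sites — 5:G/C; 8:T/A; 9:G/A; 12:T/C; 17:C/G; 22:A/T; 23:C/T; 28:T/G; 30:C/G; 32:A/C.
p = 10/34 = 0.294118.
d = −0.75 · ln(1 − (4/3)·0.294118) = −0.75 · ln(0.607843) = −0.75 · (-0.497839) = 0.3734.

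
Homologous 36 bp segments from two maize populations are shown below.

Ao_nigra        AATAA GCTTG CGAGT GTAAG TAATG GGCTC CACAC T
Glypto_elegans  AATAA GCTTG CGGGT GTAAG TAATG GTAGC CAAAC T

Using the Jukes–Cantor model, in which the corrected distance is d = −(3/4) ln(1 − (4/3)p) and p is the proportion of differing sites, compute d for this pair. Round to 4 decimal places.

0.1536

Mismatches occur at site 13 (A↔G), site 27 (G↔T), site 28 (C↔A), site 29 (T↔G), site 33 (C↔A).
p = 5/36 = 0.138889.
d = −0.75 · ln(1 − (4/3)·0.138889) = −0.75 · ln(0.814815) = −0.75 · (-0.204794) = 0.1536.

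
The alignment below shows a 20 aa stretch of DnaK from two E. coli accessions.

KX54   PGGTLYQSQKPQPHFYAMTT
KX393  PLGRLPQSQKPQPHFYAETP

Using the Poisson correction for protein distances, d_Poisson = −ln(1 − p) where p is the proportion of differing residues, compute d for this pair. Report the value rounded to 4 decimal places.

0.2877

The sequences differ at positions 2 (G/L), 4 (T/R), 6 (Y/P), 18 (M/E), 20 (T/P).
p = 5/20 = 0.250000.
d = −ln(1 − 0.250000) = −ln(0.750000) = 0.2877.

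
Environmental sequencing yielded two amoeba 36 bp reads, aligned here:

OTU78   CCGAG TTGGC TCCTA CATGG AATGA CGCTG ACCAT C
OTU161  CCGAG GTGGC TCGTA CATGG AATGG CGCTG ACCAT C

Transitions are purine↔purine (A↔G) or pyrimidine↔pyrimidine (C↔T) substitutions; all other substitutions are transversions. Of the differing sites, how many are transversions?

The sequences differ at positions 6 (T/G, transversion), 13 (C/G, transversion), 25 (A/G, transition).
Of the 3 differences, 1 transition and 2 transversions, so the answer is 2.

2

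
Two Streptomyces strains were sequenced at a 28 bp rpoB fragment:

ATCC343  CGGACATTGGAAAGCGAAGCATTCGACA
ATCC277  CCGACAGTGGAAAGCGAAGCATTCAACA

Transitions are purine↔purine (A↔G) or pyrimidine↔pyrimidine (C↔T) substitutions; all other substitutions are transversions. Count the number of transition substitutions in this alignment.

Mismatches occur at site 2 (G↔C, transversion), site 7 (T↔G, transversion), site 25 (G↔A, transition).
Of the 3 differences, 1 transition and 2 transversions, so the answer is 1.

1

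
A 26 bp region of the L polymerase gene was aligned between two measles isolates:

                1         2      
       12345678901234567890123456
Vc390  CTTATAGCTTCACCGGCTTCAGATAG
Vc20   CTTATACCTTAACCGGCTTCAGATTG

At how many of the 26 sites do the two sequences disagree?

3

The sequences differ at positions 7 (G/C), 11 (C/A), 25 (A/T).
That gives 3 mismatches out of 26 aligned sites, so the Hamming distance is 3.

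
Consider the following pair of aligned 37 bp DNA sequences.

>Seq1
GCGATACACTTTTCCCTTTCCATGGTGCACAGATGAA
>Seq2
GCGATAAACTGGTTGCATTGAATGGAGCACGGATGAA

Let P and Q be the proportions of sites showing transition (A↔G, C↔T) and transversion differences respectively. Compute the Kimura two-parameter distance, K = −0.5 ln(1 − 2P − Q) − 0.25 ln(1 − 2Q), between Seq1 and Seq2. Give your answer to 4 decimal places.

Differing sites — 7:C/A (Tv); 11:T/G (Tv); 12:T/G (Tv); 14:C/T (Ti); 15:C/G (Tv); 17:T/A (Tv); 20:C/G (Tv); 21:C/A (Tv); 26:T/A (Tv); 31:A/G (Ti).
Of the 10 differences, 2 transitions and 8 transversions over 37 sites: P = 2/37 = 0.054054, Q = 8/37 = 0.216216.
d = −0.5·ln(0.675676) − 0.25·ln(0.567568) = −0.5·(-0.392042) − 0.25·(-0.566395) = 0.3376.

0.3376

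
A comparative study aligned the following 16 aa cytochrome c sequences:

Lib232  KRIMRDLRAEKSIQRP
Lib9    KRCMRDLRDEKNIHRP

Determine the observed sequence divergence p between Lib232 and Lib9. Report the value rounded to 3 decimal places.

Mismatches occur at site 3 (I/C), site 9 (A/D), site 12 (S/N), site 14 (Q/H).
There are 4 differences over 16 sites, so p = 4/16 = 0.250.

0.250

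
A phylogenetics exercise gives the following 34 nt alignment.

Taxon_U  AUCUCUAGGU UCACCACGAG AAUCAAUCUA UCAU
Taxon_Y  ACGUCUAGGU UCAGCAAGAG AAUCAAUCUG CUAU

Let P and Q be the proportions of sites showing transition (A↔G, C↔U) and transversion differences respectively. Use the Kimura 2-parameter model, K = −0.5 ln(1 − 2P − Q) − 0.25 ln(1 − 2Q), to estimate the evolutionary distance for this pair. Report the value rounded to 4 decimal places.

The sequences differ at positions 2 (U/C, transition), 3 (C/G, transversion), 14 (C/G, transversion), 17 (C/A, transversion), 30 (A/G, transition), 31 (U/C, transition), 32 (C/U, transition).
Of the 7 differences, 4 transitions and 3 transversions over 34 sites: P = 4/34 = 0.117647, Q = 3/34 = 0.088235.
d = −0.5·ln(0.676471) − 0.25·ln(0.823530) = −0.5·(-0.390866) − 0.25·(-0.194155) = 0.2440.

0.2440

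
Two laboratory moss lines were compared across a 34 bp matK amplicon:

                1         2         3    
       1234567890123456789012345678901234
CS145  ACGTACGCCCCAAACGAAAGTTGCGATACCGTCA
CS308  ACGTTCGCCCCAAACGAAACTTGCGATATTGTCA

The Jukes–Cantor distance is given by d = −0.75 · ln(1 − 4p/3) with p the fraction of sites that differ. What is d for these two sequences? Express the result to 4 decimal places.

0.1280

Differing sites — 5:A/T; 20:G/C; 29:C/T; 30:C/T.
p = 4/34 = 0.117647.
d = −0.75 · ln(1 − (4/3)·0.117647) = −0.75 · ln(0.843137) = −0.75 · (-0.170626) = 0.1280.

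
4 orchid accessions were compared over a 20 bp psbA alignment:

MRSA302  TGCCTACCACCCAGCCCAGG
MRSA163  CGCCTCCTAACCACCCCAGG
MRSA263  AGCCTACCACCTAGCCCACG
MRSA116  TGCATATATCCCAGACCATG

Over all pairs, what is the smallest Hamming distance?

3

Pairwise Hamming distances:
  MRSA302 vs MRSA163: 5
  MRSA302 vs MRSA263: 3
  MRSA302 vs MRSA116: 6
  MRSA163 vs MRSA263: 7
  MRSA163 vs MRSA116: 10
  MRSA263 vs MRSA116: 8
The smallest is 3, between MRSA302 and MRSA263.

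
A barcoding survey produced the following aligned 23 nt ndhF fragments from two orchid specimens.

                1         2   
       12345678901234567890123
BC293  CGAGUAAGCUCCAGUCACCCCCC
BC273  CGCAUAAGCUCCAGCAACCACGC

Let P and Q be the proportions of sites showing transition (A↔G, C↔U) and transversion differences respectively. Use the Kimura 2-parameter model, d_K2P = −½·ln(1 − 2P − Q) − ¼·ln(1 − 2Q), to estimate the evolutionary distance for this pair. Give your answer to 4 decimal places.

0.3206

The sequences differ at positions 3 (A/C, transversion), 4 (G/A, transition), 15 (U/C, transition), 16 (C/A, transversion), 20 (C/A, transversion), 22 (C/G, transversion).
Of the 6 differences, 2 transitions and 4 transversions over 23 sites: P = 2/23 = 0.086957, Q = 4/23 = 0.173913.
d = −0.5·ln(0.652173) − 0.25·ln(0.652174) = −0.5·(-0.427445) − 0.25·(-0.427444) = 0.3206.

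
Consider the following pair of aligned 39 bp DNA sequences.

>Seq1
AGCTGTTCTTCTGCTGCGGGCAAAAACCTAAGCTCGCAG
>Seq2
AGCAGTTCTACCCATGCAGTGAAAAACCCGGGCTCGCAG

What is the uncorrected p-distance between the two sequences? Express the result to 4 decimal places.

Differing sites — 4:T/A; 10:T/A; 12:T/C; 13:G/C; 14:C/A; 18:G/A; 20:G/T; 21:C/G; 29:T/C; 30:A/G; 31:A/G.
There are 11 differences over 39 sites, so p = 11/39 = 0.2821.

0.2821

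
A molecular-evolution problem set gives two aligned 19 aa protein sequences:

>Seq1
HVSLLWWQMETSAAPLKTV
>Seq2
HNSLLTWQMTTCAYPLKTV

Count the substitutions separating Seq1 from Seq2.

Differing sites — 2:V/N; 6:W/T; 10:E/T; 12:S/C; 14:A/Y.
That gives 5 mismatches out of 19 aligned sites, so the Hamming distance is 5.

5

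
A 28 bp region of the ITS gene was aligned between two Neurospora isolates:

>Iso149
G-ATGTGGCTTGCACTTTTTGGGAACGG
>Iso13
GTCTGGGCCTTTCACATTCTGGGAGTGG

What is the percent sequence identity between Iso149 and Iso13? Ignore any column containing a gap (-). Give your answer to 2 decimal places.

70.37%

Excluding the 1 gap column leaves 27 comparable sites.
Differing sites — 3:A/C; 6:T/G; 8:G/C; 12:G/T; 16:T/A; 19:T/C; 25:A/G; 26:C/T.
19 of the 27 comparable sites match, so the percent identity is 19/27 × 100 = 70.37%.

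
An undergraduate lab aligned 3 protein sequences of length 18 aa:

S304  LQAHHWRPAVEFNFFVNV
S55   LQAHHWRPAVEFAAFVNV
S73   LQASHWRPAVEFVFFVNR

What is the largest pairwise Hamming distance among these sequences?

Pairwise Hamming distances:
  S304 vs S55: 2
  S304 vs S73: 3
  S55 vs S73: 4
The largest is 4, between S55 and S73.

4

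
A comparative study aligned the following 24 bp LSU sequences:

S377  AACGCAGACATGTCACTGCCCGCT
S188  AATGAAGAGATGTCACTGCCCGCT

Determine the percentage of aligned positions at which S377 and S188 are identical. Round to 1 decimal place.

87.5%

The sequences differ at positions 3 (C/T), 5 (C/A), 9 (C/G).
21 of the 24 sites match, so the percent identity is 21/24 × 100 = 87.5%.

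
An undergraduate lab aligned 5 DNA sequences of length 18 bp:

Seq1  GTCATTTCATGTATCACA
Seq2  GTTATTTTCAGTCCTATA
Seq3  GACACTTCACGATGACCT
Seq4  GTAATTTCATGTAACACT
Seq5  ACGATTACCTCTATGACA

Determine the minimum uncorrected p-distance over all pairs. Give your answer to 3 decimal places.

0.167

Pairwise Hamming distances:
  Seq1 vs Seq2: 8
  Seq1 vs Seq3: 9
  Seq1 vs Seq4: 3
  Seq1 vs Seq5: 7
  Seq2 vs Seq3: 13
  Seq2 vs Seq4: 9
  Seq2 vs Seq5: 11
  Seq3 vs Seq4: 9
  Seq3 vs Seq5: 14
  Seq4 vs Seq5: 9
The smallest is 3 mismatches, between Seq1 and Seq4; p = 3/18 = 0.167.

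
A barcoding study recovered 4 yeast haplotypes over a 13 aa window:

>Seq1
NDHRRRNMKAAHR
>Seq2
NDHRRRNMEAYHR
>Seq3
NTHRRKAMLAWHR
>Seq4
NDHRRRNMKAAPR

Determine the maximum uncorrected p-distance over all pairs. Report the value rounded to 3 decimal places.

Pairwise Hamming distances:
  Seq1 vs Seq2: 2
  Seq1 vs Seq3: 5
  Seq1 vs Seq4: 1
  Seq2 vs Seq3: 5
  Seq2 vs Seq4: 3
  Seq3 vs Seq4: 6
The largest is 6 mismatches, between Seq3 and Seq4; p = 6/13 = 0.462.

0.462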